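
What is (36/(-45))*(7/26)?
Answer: -14/65 ≈ -0.21538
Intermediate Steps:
(36/(-45))*(7/26) = (36*(-1/45))*(7*(1/26)) = -⅘*7/26 = -14/65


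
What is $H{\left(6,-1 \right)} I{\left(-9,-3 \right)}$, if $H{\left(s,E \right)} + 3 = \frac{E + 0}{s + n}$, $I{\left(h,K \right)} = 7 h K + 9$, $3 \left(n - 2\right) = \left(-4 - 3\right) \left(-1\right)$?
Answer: $- \frac{19008}{31} \approx -613.16$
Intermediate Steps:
$n = \frac{13}{3}$ ($n = 2 + \frac{\left(-4 - 3\right) \left(-1\right)}{3} = 2 + \frac{\left(-7\right) \left(-1\right)}{3} = 2 + \frac{1}{3} \cdot 7 = 2 + \frac{7}{3} = \frac{13}{3} \approx 4.3333$)
$I{\left(h,K \right)} = 9 + 7 K h$ ($I{\left(h,K \right)} = 7 K h + 9 = 9 + 7 K h$)
$H{\left(s,E \right)} = -3 + \frac{E}{\frac{13}{3} + s}$ ($H{\left(s,E \right)} = -3 + \frac{E + 0}{s + \frac{13}{3}} = -3 + \frac{E}{\frac{13}{3} + s}$)
$H{\left(6,-1 \right)} I{\left(-9,-3 \right)} = \frac{3 \left(-13 - 1 - 18\right)}{13 + 3 \cdot 6} \left(9 + 7 \left(-3\right) \left(-9\right)\right) = \frac{3 \left(-13 - 1 - 18\right)}{13 + 18} \left(9 + 189\right) = 3 \cdot \frac{1}{31} \left(-32\right) 198 = \left(- \frac{96}{31}\right) 198 = - \frac{19008}{31}$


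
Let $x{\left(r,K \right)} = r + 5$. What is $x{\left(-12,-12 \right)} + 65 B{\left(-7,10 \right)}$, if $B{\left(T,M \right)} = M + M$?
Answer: $1293$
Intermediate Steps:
$B{\left(T,M \right)} = 2 M$
$x{\left(r,K \right)} = 5 + r$
$x{\left(-12,-12 \right)} + 65 B{\left(-7,10 \right)} = \left(5 - 12\right) + 65 \cdot 2 \cdot 10 = -7 + 65 \cdot 20 = -7 + 1300 = 1293$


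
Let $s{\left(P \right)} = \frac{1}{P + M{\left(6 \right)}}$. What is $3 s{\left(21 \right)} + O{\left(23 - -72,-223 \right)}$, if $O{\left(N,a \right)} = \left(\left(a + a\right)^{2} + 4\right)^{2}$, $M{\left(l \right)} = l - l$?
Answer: $\frac{276984164801}{7} \approx 3.9569 \cdot 10^{10}$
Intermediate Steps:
$M{\left(l \right)} = 0$
$O{\left(N,a \right)} = \left(4 + 4 a^{2}\right)^{2}$ ($O{\left(N,a \right)} = \left(\left(2 a\right)^{2} + 4\right)^{2} = \left(4 a^{2} + 4\right)^{2} = \left(4 + 4 a^{2}\right)^{2}$)
$s{\left(P \right)} = \frac{1}{P}$ ($s{\left(P \right)} = \frac{1}{P + 0} = \frac{1}{P}$)
$3 s{\left(21 \right)} + O{\left(23 - -72,-223 \right)} = \frac{3}{21} + 16 \left(1 + \left(-223\right)^{2}\right)^{2} = 3 \cdot \frac{1}{21} + 16 \left(1 + 49729\right)^{2} = \frac{1}{7} + 16 \cdot 49730^{2} = \frac{1}{7} + 16 \cdot 2473072900 = \frac{1}{7} + 39569166400 = \frac{276984164801}{7}$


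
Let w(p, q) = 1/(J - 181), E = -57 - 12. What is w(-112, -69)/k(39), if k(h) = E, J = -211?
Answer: 1/27048 ≈ 3.6971e-5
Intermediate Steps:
E = -69
w(p, q) = -1/392 (w(p, q) = 1/(-211 - 181) = 1/(-392) = -1/392)
k(h) = -69
w(-112, -69)/k(39) = -1/392/(-69) = -1/392*(-1/69) = 1/27048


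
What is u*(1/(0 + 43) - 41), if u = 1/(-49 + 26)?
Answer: 1762/989 ≈ 1.7816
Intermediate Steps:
u = -1/23 (u = 1/(-23) = -1/23 ≈ -0.043478)
u*(1/(0 + 43) - 41) = -(1/(0 + 43) - 41)/23 = -(1/43 - 41)/23 = -1/23*(-1762/43) = 1762/989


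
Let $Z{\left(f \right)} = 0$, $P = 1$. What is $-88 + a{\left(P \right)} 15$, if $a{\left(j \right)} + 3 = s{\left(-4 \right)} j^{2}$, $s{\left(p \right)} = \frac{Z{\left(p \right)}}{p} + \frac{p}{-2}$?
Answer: $-103$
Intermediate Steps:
$s{\left(p \right)} = - \frac{p}{2}$ ($s{\left(p \right)} = \frac{0}{p} + \frac{p}{-2} = 0 + p \left(- \frac{1}{2}\right) = 0 - \frac{p}{2} = - \frac{p}{2}$)
$a{\left(j \right)} = -3 + 2 j^{2}$ ($a{\left(j \right)} = -3 + \left(- \frac{1}{2}\right) \left(-4\right) j^{2} = -3 + 2 j^{2}$)
$-88 + a{\left(P \right)} 15 = -88 + \left(-3 + 2 \cdot 1^{2}\right) 15 = -88 + \left(-3 + 2 \cdot 1\right) 15 = -88 + \left(-3 + 2\right) 15 = -88 - 15 = -103$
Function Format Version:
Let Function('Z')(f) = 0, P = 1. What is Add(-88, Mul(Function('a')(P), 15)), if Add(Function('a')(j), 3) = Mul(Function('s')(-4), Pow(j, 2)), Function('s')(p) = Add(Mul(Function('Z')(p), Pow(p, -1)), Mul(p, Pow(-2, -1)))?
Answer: -103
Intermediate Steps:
Function('s')(p) = Mul(Rational(-1, 2), p) (Function('s')(p) = Add(Mul(0, Pow(p, -1)), Mul(p, Pow(-2, -1))) = Add(0, Mul(p, Rational(-1, 2))) = Add(0, Mul(Rational(-1, 2), p)) = Mul(Rational(-1, 2), p))
Function('a')(j) = Add(-3, Mul(2, Pow(j, 2))) (Function('a')(j) = Add(-3, Mul(Mul(Rational(-1, 2), -4), Pow(j, 2))) = Add(-3, Mul(2, Pow(j, 2))))
Add(-88, Mul(Function('a')(P), 15)) = Add(-88, Mul(Add(-3, Mul(2, Pow(1, 2))), 15)) = Add(-88, Mul(Add(-3, Mul(2, 1)), 15)) = Add(-88, Mul(Add(-3, 2), 15)) = Add(-88, Mul(-1, 15)) = Add(-88, -15) = -103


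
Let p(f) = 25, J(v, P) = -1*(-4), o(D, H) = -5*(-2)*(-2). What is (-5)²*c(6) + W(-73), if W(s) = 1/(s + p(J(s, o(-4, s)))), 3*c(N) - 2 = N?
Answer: 3199/48 ≈ 66.646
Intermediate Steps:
o(D, H) = -20 (o(D, H) = 10*(-2) = -20)
c(N) = ⅔ + N/3
J(v, P) = 4
W(s) = 1/(25 + s) (W(s) = 1/(s + 25) = 1/(25 + s))
(-5)²*c(6) + W(-73) = (-5)²*(⅔ + (⅓)*6) + 1/(25 - 73) = 25*(⅔ + 2) + 1/(-48) = 25*(8/3) - 1/48 = 200/3 - 1/48 = 3199/48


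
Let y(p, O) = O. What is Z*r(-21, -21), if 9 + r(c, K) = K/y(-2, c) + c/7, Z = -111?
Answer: 1221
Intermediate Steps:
r(c, K) = -9 + c/7 + K/c (r(c, K) = -9 + (K/c + c/7) = -9 + (c/7 + K/c) = -9 + c/7 + K/c)
Z*r(-21, -21) = -111*(-9 + (⅐)*(-21) - 21/(-21)) = -111*(-9 - 3 - 21*(-1/21)) = -111*(-9 - 3 + 1) = -111*(-11) = 1221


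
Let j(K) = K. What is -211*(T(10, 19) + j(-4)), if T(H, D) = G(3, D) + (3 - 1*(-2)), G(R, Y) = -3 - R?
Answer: 1055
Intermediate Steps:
T(H, D) = -1 (T(H, D) = (-3 - 1*3) + (3 - 1*(-2)) = (-3 - 3) + (3 + 2) = -6 + 5 = -1)
-211*(T(10, 19) + j(-4)) = -211*(-1 - 4) = -211*(-5) = 1055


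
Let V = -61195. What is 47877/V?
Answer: -47877/61195 ≈ -0.78237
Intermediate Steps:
47877/V = 47877/(-61195) = 47877*(-1/61195) = -47877/61195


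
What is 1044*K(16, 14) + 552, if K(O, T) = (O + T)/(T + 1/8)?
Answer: 312936/113 ≈ 2769.3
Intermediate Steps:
K(O, T) = (O + T)/(⅛ + T) (K(O, T) = (O + T)/(T + ⅛) = (O + T)/(⅛ + T))
1044*K(16, 14) + 552 = 1044*(8*(16 + 14)/(1 + 8*14)) + 552 = 1044*(8*30/(1 + 112)) + 552 = 1044*(8*30/113) + 552 = 1044*(8*(1/113)*30) + 552 = 1044*(240/113) + 552 = 250560/113 + 552 = 312936/113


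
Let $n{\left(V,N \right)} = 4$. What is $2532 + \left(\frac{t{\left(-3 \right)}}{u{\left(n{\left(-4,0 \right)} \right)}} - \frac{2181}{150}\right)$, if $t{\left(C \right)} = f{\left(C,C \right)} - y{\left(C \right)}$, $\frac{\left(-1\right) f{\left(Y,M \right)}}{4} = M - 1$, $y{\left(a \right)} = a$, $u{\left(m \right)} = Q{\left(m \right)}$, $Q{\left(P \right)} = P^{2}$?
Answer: $\frac{1007459}{400} \approx 2518.6$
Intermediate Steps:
$u{\left(m \right)} = m^{2}$
$f{\left(Y,M \right)} = 4 - 4 M$ ($f{\left(Y,M \right)} = - 4 \left(M - 1\right) = - 4 \left(-1 + M\right) = 4 - 4 M$)
$t{\left(C \right)} = 4 - 5 C$ ($t{\left(C \right)} = \left(4 - 4 C\right) - C = 4 - 5 C$)
$2532 + \left(\frac{t{\left(-3 \right)}}{u{\left(n{\left(-4,0 \right)} \right)}} - \frac{2181}{150}\right) = 2532 - \left(\frac{727}{50} - \frac{4 - -15}{4^{2}}\right) = 2532 - \left(\frac{727}{50} - \frac{4 + 15}{16}\right) = 2532 + \left(19 \cdot \frac{1}{16} - \frac{727}{50}\right) = 2532 + \left(\frac{19}{16} - \frac{727}{50}\right) = 2532 - \frac{5341}{400} = \frac{1007459}{400}$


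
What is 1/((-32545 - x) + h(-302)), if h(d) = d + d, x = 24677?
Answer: -1/57826 ≈ -1.7293e-5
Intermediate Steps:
h(d) = 2*d
1/((-32545 - x) + h(-302)) = 1/((-32545 - 1*24677) + 2*(-302)) = 1/((-32545 - 24677) - 604) = 1/(-57222 - 604) = 1/(-57826) = -1/57826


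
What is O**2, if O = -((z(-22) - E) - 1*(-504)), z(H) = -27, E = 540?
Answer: 3969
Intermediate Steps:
O = 63 (O = -((-27 - 1*540) - 1*(-504)) = -((-27 - 540) + 504) = -(-567 + 504) = -1*(-63) = 63)
O**2 = 63**2 = 3969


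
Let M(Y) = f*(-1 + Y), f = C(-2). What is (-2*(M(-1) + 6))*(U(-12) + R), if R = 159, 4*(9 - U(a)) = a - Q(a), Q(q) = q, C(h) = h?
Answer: -3360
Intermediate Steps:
f = -2
U(a) = 9 (U(a) = 9 - (a - a)/4 = 9 - 1/4*0 = 9 + 0 = 9)
M(Y) = 2 - 2*Y (M(Y) = -2*(-1 + Y) = 2 - 2*Y)
(-2*(M(-1) + 6))*(U(-12) + R) = (-2*((2 - 2*(-1)) + 6))*(9 + 159) = -2*((2 + 2) + 6)*168 = -2*(4 + 6)*168 = -2*10*168 = -20*168 = -3360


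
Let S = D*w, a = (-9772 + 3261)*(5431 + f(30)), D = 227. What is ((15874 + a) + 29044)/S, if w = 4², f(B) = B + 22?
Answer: -35654895/3632 ≈ -9816.9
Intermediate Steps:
f(B) = 22 + B
a = -35699813 (a = (-9772 + 3261)*(5431 + (22 + 30)) = -6511*(5431 + 52) = -6511*5483 = -35699813)
w = 16
S = 3632 (S = 227*16 = 3632)
((15874 + a) + 29044)/S = ((15874 - 35699813) + 29044)/3632 = (-35683939 + 29044)*(1/3632) = -35654895*1/3632 = -35654895/3632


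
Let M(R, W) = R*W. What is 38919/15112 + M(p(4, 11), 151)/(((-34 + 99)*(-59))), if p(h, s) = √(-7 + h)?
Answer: 38919/15112 - 151*I*√3/3835 ≈ 2.5754 - 0.068198*I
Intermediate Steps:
38919/15112 + M(p(4, 11), 151)/(((-34 + 99)*(-59))) = 38919/15112 + (√(-7 + 4)*151)/(((-34 + 99)*(-59))) = 38919*(1/15112) + (√(-3)*151)/((65*(-59))) = 38919/15112 + ((I*√3)*151)/(-3835) = 38919/15112 + (151*I*√3)*(-1/3835) = 38919/15112 - 151*I*√3/3835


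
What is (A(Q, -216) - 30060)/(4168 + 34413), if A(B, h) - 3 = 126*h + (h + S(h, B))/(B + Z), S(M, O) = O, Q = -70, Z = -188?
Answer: -7388074/4976949 ≈ -1.4845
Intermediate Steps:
A(B, h) = 3 + 126*h + (B + h)/(-188 + B) (A(B, h) = 3 + (126*h + (h + B)/(B - 188)) = 3 + (126*h + (B + h)/(-188 + B)) = 3 + 126*h + (B + h)/(-188 + B))
(A(Q, -216) - 30060)/(4168 + 34413) = ((-564 - 23687*(-216) + 4*(-70) + 126*(-70)*(-216))/(-188 - 70) - 30060)/(4168 + 34413) = ((-564 + 5116392 - 280 + 1905120)/(-258) - 30060)/38581 = (-1/258*7020668 - 30060)*(1/38581) = (-3510334/129 - 30060)*(1/38581) = -7388074/129*1/38581 = -7388074/4976949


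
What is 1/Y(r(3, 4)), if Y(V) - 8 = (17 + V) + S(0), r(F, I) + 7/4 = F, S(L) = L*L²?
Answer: 4/105 ≈ 0.038095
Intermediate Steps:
S(L) = L³
r(F, I) = -7/4 + F
Y(V) = 25 + V (Y(V) = 8 + ((17 + V) + 0³) = 8 + ((17 + V) + 0) = 8 + (17 + V) = 25 + V)
1/Y(r(3, 4)) = 1/(25 + (-7/4 + 3)) = 1/(25 + 5/4) = 1/(105/4) = 4/105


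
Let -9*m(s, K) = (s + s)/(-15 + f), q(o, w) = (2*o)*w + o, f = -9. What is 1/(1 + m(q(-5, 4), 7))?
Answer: 12/7 ≈ 1.7143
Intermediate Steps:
q(o, w) = o + 2*o*w (q(o, w) = 2*o*w + o = o + 2*o*w)
m(s, K) = s/108 (m(s, K) = -(s + s)/(9*(-15 - 9)) = -2*s/(9*(-24)) = -2*s*(-1)/(9*24) = -(-1)*s/108 = s/108)
1/(1 + m(q(-5, 4), 7)) = 1/(1 + (-5*(1 + 2*4))/108) = 1/(1 + (-5*(1 + 8))/108) = 1/(1 + (-5*9)/108) = 1/(1 + (1/108)*(-45)) = 1/(1 - 5/12) = 1/(7/12) = 12/7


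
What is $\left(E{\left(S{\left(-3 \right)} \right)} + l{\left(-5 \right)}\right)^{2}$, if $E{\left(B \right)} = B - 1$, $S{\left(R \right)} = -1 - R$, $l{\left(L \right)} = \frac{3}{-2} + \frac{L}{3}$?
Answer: $\frac{169}{36} \approx 4.6944$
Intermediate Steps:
$l{\left(L \right)} = - \frac{3}{2} + \frac{L}{3}$ ($l{\left(L \right)} = 3 \left(- \frac{1}{2}\right) + L \frac{1}{3} = - \frac{3}{2} + \frac{L}{3}$)
$E{\left(B \right)} = -1 + B$ ($E{\left(B \right)} = B - 1 = -1 + B$)
$\left(E{\left(S{\left(-3 \right)} \right)} + l{\left(-5 \right)}\right)^{2} = \left(\left(-1 - -2\right) + \left(- \frac{3}{2} + \frac{1}{3} \left(-5\right)\right)\right)^{2} = \left(\left(-1 + \left(-1 + 3\right)\right) - \frac{19}{6}\right)^{2} = \left(\left(-1 + 2\right) - \frac{19}{6}\right)^{2} = \left(1 - \frac{19}{6}\right)^{2} = \left(- \frac{13}{6}\right)^{2} = \frac{169}{36}$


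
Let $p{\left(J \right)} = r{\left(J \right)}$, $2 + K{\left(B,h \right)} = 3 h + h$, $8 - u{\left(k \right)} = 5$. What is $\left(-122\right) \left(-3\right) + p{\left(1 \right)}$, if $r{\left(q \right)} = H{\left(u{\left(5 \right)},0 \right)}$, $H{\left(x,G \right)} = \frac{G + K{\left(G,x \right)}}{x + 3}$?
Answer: $\frac{1103}{3} \approx 367.67$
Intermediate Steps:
$u{\left(k \right)} = 3$ ($u{\left(k \right)} = 8 - 5 = 3$)
$K{\left(B,h \right)} = -2 + 4 h$ ($K{\left(B,h \right)} = -2 + \left(3 h + h\right) = -2 + 4 h$)
$H{\left(x,G \right)} = \frac{-2 + G + 4 x}{3 + x}$ ($H{\left(x,G \right)} = \frac{G + \left(-2 + 4 x\right)}{x + 3} = \frac{-2 + G + 4 x}{3 + x}$)
$r{\left(q \right)} = \frac{5}{3}$ ($r{\left(q \right)} = \frac{-2 + 0 + 4 \cdot 3}{3 + 3} = \frac{-2 + 0 + 12}{6} = \frac{1}{6} \cdot 10 = \frac{5}{3}$)
$p{\left(J \right)} = \frac{5}{3}$
$\left(-122\right) \left(-3\right) + p{\left(1 \right)} = \left(-122\right) \left(-3\right) + \frac{5}{3} = 366 + \frac{5}{3} = \frac{1103}{3}$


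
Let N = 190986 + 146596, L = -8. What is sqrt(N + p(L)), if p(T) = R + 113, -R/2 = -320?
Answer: sqrt(338335) ≈ 581.67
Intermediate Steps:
R = 640 (R = -2*(-320) = 640)
p(T) = 753 (p(T) = 640 + 113 = 753)
N = 337582
sqrt(N + p(L)) = sqrt(337582 + 753) = sqrt(338335)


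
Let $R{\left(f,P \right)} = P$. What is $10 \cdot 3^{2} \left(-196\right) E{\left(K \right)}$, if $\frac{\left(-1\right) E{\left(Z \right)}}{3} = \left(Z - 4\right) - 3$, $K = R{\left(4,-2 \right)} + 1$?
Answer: $-423360$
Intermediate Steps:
$K = -1$ ($K = -2 + 1 = -1$)
$E{\left(Z \right)} = 21 - 3 Z$ ($E{\left(Z \right)} = - 3 \left(\left(Z - 4\right) - 3\right) = - 3 \left(\left(-4 + Z\right) - 3\right) = - 3 \left(-7 + Z\right) = 21 - 3 Z$)
$10 \cdot 3^{2} \left(-196\right) E{\left(K \right)} = 10 \cdot 3^{2} \left(-196\right) \left(21 - -3\right) = 10 \cdot 9 \left(-196\right) \left(21 + 3\right) = 90 \left(-196\right) 24 = \left(-17640\right) 24 = -423360$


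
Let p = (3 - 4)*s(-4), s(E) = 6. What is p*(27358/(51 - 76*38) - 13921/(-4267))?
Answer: 463456254/12105479 ≈ 38.285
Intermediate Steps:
p = -6 (p = (3 - 4)*6 = -1*6 = -6)
p*(27358/(51 - 76*38) - 13921/(-4267)) = -6*(27358/(51 - 76*38) - 13921/(-4267)) = -6*(27358/(51 - 2888) - 13921*(-1/4267)) = -6*(27358/(-2837) + 13921/4267) = -6*(27358*(-1/2837) + 13921/4267) = -6*(-27358/2837 + 13921/4267) = -6*(-77242709/12105479) = 463456254/12105479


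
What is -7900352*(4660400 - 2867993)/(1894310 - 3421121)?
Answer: 4720215409088/508937 ≈ 9.2747e+6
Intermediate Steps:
-7900352*(4660400 - 2867993)/(1894310 - 3421121) = -7900352/((-1526811/1792407)) = -7900352/((-1526811*1/1792407)) = -7900352/(-508937/597469) = -7900352*(-597469/508937) = 4720215409088/508937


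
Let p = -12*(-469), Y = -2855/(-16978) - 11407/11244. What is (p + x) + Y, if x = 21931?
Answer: 2630434475431/95450316 ≈ 27558.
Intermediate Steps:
Y = -80783213/95450316 (Y = -2855*(-1/16978) - 11407*1/11244 = 2855/16978 - 11407/11244 = -80783213/95450316 ≈ -0.84634)
p = 5628
(p + x) + Y = (5628 + 21931) - 80783213/95450316 = 27559 - 80783213/95450316 = 2630434475431/95450316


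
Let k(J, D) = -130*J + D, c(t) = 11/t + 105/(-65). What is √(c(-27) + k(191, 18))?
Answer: I*√339679158/117 ≈ 157.52*I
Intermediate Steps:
c(t) = -21/13 + 11/t (c(t) = 11/t + 105*(-1/65) = 11/t - 21/13 = -21/13 + 11/t)
k(J, D) = D - 130*J
√(c(-27) + k(191, 18)) = √((-21/13 + 11/(-27)) + (18 - 130*191)) = √((-21/13 + 11*(-1/27)) + (18 - 24830)) = √((-21/13 - 11/27) - 24812) = √(-710/351 - 24812) = √(-8709722/351) = I*√339679158/117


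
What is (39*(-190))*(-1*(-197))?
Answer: -1459770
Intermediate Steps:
(39*(-190))*(-1*(-197)) = -7410*197 = -1459770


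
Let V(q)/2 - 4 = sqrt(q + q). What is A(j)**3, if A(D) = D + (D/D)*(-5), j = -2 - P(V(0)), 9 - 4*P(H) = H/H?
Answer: -729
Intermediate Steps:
V(q) = 8 + 2*sqrt(2)*sqrt(q) (V(q) = 8 + 2*sqrt(q + q) = 8 + 2*sqrt(2*q) = 8 + 2*(sqrt(2)*sqrt(q)) = 8 + 2*sqrt(2)*sqrt(q))
P(H) = 2 (P(H) = 9/4 - H/(4*H) = 9/4 - 1/4*1 = 9/4 - 1/4 = 2)
j = -4 (j = -2 - 1*2 = -2 - 2 = -4)
A(D) = -5 + D (A(D) = D + 1*(-5) = D - 5 = -5 + D)
A(j)**3 = (-5 - 4)**3 = (-9)**3 = -729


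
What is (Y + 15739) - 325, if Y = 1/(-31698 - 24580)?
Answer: 867469091/56278 ≈ 15414.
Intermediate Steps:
Y = -1/56278 (Y = 1/(-56278) = -1/56278 ≈ -1.7769e-5)
(Y + 15739) - 325 = (-1/56278 + 15739) - 325 = 885759441/56278 - 325 = 867469091/56278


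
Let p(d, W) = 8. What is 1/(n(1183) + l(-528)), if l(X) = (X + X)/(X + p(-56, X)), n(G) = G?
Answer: 65/77027 ≈ 0.00084386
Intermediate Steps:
l(X) = 2*X/(8 + X) (l(X) = (X + X)/(X + 8) = (2*X)/(8 + X) = 2*X/(8 + X))
1/(n(1183) + l(-528)) = 1/(1183 + 2*(-528)/(8 - 528)) = 1/(1183 + 2*(-528)/(-520)) = 1/(1183 + 2*(-528)*(-1/520)) = 1/(1183 + 132/65) = 1/(77027/65) = 65/77027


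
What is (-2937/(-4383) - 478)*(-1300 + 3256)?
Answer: -454691108/487 ≈ -9.3366e+5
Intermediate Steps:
(-2937/(-4383) - 478)*(-1300 + 3256) = (-2937*(-1/4383) - 478)*1956 = (979/1461 - 478)*1956 = -697379/1461*1956 = -454691108/487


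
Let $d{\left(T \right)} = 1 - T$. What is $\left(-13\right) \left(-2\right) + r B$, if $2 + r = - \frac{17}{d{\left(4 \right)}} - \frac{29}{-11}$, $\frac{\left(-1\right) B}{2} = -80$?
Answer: $\frac{34138}{33} \approx 1034.5$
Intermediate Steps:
$B = 160$ ($B = \left(-2\right) \left(-80\right) = 160$)
$r = \frac{208}{33}$ ($r = -2 - \left(- \frac{29}{11} + \frac{17}{1 - 4}\right) = -2 - \left(- \frac{29}{11} + \frac{17}{-3}\right) = -2 + \left(\left(-17\right) \left(- \frac{1}{3}\right) + \frac{29}{11}\right) = -2 + \left(\frac{17}{3} + \frac{29}{11}\right) = -2 + \frac{274}{33} = \frac{208}{33} \approx 6.303$)
$\left(-13\right) \left(-2\right) + r B = \left(-13\right) \left(-2\right) + \frac{208}{33} \cdot 160 = 26 + \frac{33280}{33} = \frac{34138}{33}$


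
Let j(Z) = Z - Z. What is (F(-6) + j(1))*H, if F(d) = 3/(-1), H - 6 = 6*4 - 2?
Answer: -84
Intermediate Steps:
H = 28 (H = 6 + (6*4 - 2) = 6 + (24 - 2) = 6 + 22 = 28)
F(d) = -3 (F(d) = 3*(-1) = -3)
j(Z) = 0
(F(-6) + j(1))*H = (-3 + 0)*28 = -3*28 = -84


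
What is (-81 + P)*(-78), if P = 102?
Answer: -1638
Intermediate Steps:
(-81 + P)*(-78) = (-81 + 102)*(-78) = 21*(-78) = -1638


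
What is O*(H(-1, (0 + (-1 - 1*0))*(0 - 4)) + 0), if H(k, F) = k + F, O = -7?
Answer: -21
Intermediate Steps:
H(k, F) = F + k
O*(H(-1, (0 + (-1 - 1*0))*(0 - 4)) + 0) = -7*(((0 + (-1 - 1*0))*(0 - 4) - 1) + 0) = -7*(((0 + (-1 + 0))*(-4) - 1) + 0) = -7*(((0 - 1)*(-4) - 1) + 0) = -7*((-1*(-4) - 1) + 0) = -7*((4 - 1) + 0) = -7*(3 + 0) = -7*3 = -21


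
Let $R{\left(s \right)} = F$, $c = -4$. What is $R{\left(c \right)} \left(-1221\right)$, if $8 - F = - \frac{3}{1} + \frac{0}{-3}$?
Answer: $-13431$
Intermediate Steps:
$F = 11$ ($F = 8 - \left(- \frac{3}{1} + \frac{0}{-3}\right) = 8 - \left(\left(-3\right) 1 + 0 \left(- \frac{1}{3}\right)\right) = 8 - \left(-3 + 0\right) = 8 - -3 = 8 + 3 = 11$)
$R{\left(s \right)} = 11$
$R{\left(c \right)} \left(-1221\right) = 11 \left(-1221\right) = -13431$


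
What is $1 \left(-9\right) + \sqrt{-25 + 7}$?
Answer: $-9 + 3 i \sqrt{2} \approx -9.0 + 4.2426 i$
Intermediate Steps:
$1 \left(-9\right) + \sqrt{-25 + 7} = -9 + \sqrt{-18} = -9 + 3 i \sqrt{2}$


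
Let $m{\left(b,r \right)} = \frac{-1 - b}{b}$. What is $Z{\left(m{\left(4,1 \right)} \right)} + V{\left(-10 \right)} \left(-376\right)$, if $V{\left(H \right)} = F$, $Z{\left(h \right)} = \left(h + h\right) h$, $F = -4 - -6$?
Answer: $- \frac{5991}{8} \approx -748.88$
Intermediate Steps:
$F = 2$ ($F = -4 + 6 = 2$)
$m{\left(b,r \right)} = \frac{-1 - b}{b}$
$Z{\left(h \right)} = 2 h^{2}$ ($Z{\left(h \right)} = 2 h h = 2 h^{2}$)
$V{\left(H \right)} = 2$
$Z{\left(m{\left(4,1 \right)} \right)} + V{\left(-10 \right)} \left(-376\right) = 2 \left(\frac{-1 - 4}{4}\right)^{2} + 2 \left(-376\right) = 2 \left(\frac{-1 - 4}{4}\right)^{2} - 752 = 2 \left(\frac{1}{4} \left(-5\right)\right)^{2} - 752 = 2 \left(- \frac{5}{4}\right)^{2} - 752 = 2 \cdot \frac{25}{16} - 752 = \frac{25}{8} - 752 = - \frac{5991}{8}$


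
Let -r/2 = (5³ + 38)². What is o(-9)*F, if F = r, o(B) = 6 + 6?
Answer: -637656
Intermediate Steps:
r = -53138 (r = -2*(5³ + 38)² = -2*(125 + 38)² = -2*163² = -2*26569 = -53138)
o(B) = 12
F = -53138
o(-9)*F = 12*(-53138) = -637656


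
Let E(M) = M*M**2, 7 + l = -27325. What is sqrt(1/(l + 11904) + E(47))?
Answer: sqrt(6178070254251)/7714 ≈ 322.22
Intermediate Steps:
l = -27332 (l = -7 - 27325 = -27332)
E(M) = M**3
sqrt(1/(l + 11904) + E(47)) = sqrt(1/(-27332 + 11904) + 47**3) = sqrt(1/(-15428) + 103823) = sqrt(-1/15428 + 103823) = sqrt(1601781243/15428) = sqrt(6178070254251)/7714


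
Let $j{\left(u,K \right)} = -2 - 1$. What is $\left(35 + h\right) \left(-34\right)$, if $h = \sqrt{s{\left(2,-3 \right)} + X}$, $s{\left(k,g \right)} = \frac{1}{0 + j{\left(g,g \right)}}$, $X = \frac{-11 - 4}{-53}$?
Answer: $-1190 - \frac{68 i \sqrt{318}}{159} \approx -1190.0 - 7.6265 i$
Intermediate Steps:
$j{\left(u,K \right)} = -3$
$X = \frac{15}{53}$ ($X = \left(-11 - 4\right) \left(- \frac{1}{53}\right) = \left(-15\right) \left(- \frac{1}{53}\right) = \frac{15}{53} \approx 0.28302$)
$s{\left(k,g \right)} = - \frac{1}{3}$ ($s{\left(k,g \right)} = \frac{1}{0 - 3} = \frac{1}{-3} = - \frac{1}{3}$)
$h = \frac{2 i \sqrt{318}}{159}$ ($h = \sqrt{- \frac{1}{3} + \frac{15}{53}} = \sqrt{- \frac{8}{159}} = \frac{2 i \sqrt{318}}{159} \approx 0.22431 i$)
$\left(35 + h\right) \left(-34\right) = \left(35 + \frac{2 i \sqrt{318}}{159}\right) \left(-34\right) = -1190 - \frac{68 i \sqrt{318}}{159}$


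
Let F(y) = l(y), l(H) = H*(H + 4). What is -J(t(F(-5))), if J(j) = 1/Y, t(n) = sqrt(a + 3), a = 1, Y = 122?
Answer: -1/122 ≈ -0.0081967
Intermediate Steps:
l(H) = H*(4 + H)
F(y) = y*(4 + y)
t(n) = 2 (t(n) = sqrt(1 + 3) = sqrt(4) = 2)
J(j) = 1/122
-J(t(F(-5))) = -1*1/122 = -1/122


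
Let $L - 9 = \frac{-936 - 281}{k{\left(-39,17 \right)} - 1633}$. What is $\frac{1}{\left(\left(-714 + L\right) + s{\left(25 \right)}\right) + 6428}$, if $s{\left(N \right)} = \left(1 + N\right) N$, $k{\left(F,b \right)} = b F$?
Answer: $\frac{2296}{14633625} \approx 0.0001569$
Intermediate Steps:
$k{\left(F,b \right)} = F b$
$s{\left(N \right)} = N \left(1 + N\right)$
$L = \frac{21881}{2296}$ ($L = 9 + \frac{-936 - 281}{\left(-39\right) 17 - 1633} = 9 - \frac{1217}{-663 - 1633} = 9 - \frac{1217}{-2296} = 9 - - \frac{1217}{2296} = 9 + \frac{1217}{2296} = \frac{21881}{2296} \approx 9.5301$)
$\frac{1}{\left(\left(-714 + L\right) + s{\left(25 \right)}\right) + 6428} = \frac{1}{\left(\left(-714 + \frac{21881}{2296}\right) + 25 \left(1 + 25\right)\right) + 6428} = \frac{1}{\left(- \frac{1617463}{2296} + 25 \cdot 26\right) + 6428} = \frac{1}{\left(- \frac{1617463}{2296} + 650\right) + 6428} = \frac{1}{- \frac{125063}{2296} + 6428} = \frac{1}{\frac{14633625}{2296}} = \frac{2296}{14633625}$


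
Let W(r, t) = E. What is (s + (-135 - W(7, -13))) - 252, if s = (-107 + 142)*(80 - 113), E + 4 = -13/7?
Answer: -10753/7 ≈ -1536.1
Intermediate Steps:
E = -41/7 (E = -4 - 13/7 = -41/7 ≈ -5.8571)
W(r, t) = -41/7
s = -1155 (s = 35*(-33) = -1155)
(s + (-135 - W(7, -13))) - 252 = (-1155 + (-135 - 1*(-41/7))) - 252 = (-1155 + (-135 + 41/7)) - 252 = (-1155 - 904/7) - 252 = -8989/7 - 252 = -10753/7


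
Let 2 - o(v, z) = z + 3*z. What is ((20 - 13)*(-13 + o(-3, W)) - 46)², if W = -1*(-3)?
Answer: 42849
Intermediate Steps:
W = 3
o(v, z) = 2 - 4*z (o(v, z) = 2 - (z + 3*z) = 2 - 4*z)
((20 - 13)*(-13 + o(-3, W)) - 46)² = ((20 - 13)*(-13 + (2 - 4*3)) - 46)² = (7*(-13 + (2 - 12)) - 46)² = (7*(-13 - 10) - 46)² = (7*(-23) - 46)² = (-161 - 46)² = (-207)² = 42849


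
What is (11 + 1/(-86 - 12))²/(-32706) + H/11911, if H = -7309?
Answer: -256626042815/415705048696 ≈ -0.61733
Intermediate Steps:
(11 + 1/(-86 - 12))²/(-32706) + H/11911 = (11 + 1/(-86 - 12))²/(-32706) - 7309/11911 = (11 + 1/(-98))²*(-1/32706) - 7309*1/11911 = (11 - 1/98)²*(-1/32706) - 7309/11911 = (1077/98)²*(-1/32706) - 7309/11911 = (1159929/9604)*(-1/32706) - 7309/11911 = -128881/34900936 - 7309/11911 = -256626042815/415705048696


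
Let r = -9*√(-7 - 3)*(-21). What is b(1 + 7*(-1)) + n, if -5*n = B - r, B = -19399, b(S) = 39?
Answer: 19594/5 + 189*I*√10/5 ≈ 3918.8 + 119.53*I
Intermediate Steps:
r = 189*I*√10 (r = -9*I*√10*(-21) = 189*I*√10 ≈ 597.67*I)
n = 19399/5 + 189*I*√10/5 (n = -(-19399 - 189*I*√10)/5 = 19399/5 + 189*I*√10/5 ≈ 3879.8 + 119.53*I)
b(1 + 7*(-1)) + n = 39 + (19399/5 + 189*I*√10/5) = 19594/5 + 189*I*√10/5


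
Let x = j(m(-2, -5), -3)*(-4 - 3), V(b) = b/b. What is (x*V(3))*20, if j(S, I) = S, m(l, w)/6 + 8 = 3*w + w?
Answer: 23520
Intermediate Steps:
V(b) = 1
m(l, w) = -48 + 24*w (m(l, w) = -48 + 6*(3*w + w) = -48 + 6*(4*w) = -48 + 24*w)
x = 1176 (x = (-48 + 24*(-5))*(-4 - 3) = (-48 - 120)*(-7) = -168*(-7) = 1176)
(x*V(3))*20 = (1176*1)*20 = 1176*20 = 23520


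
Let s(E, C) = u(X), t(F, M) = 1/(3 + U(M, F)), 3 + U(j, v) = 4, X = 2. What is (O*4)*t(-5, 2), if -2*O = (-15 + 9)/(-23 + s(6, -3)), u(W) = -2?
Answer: -3/25 ≈ -0.12000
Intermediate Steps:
U(j, v) = 1 (U(j, v) = -3 + 4 = 1)
t(F, M) = ¼ (t(F, M) = 1/(3 + 1) = 1/4 = ¼)
s(E, C) = -2
O = -3/25 (O = -(-15 + 9)/(2*(-23 - 2)) = -(-3)/(-25) = -(-3)*(-1)/25 = -½*6/25 = -3/25 ≈ -0.12000)
(O*4)*t(-5, 2) = -3/25*4*(¼) = -12/25*¼ = -3/25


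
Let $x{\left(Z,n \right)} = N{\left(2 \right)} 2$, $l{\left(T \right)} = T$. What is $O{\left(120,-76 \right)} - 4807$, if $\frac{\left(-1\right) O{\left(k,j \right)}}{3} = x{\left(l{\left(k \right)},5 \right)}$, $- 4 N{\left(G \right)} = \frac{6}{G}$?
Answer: $- \frac{9605}{2} \approx -4802.5$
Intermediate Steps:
$N{\left(G \right)} = - \frac{3}{2 G}$ ($N{\left(G \right)} = - \frac{6 \frac{1}{G}}{4} = - \frac{3}{2 G}$)
$x{\left(Z,n \right)} = - \frac{3}{2}$ ($x{\left(Z,n \right)} = - \frac{3}{2 \cdot 2} \cdot 2 = \left(- \frac{3}{2}\right) \frac{1}{2} \cdot 2 = \left(- \frac{3}{4}\right) 2 = - \frac{3}{2}$)
$O{\left(k,j \right)} = \frac{9}{2}$ ($O{\left(k,j \right)} = \left(-3\right) \left(- \frac{3}{2}\right) = \frac{9}{2}$)
$O{\left(120,-76 \right)} - 4807 = \frac{9}{2} - 4807 = - \frac{9605}{2}$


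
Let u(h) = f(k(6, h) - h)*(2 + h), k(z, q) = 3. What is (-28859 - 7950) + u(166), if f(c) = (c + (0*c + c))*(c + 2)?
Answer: 8780839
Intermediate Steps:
f(c) = 2*c*(2 + c) (f(c) = (c + (0 + c))*(2 + c) = (c + c)*(2 + c) = (2*c)*(2 + c) = 2*c*(2 + c))
u(h) = 2*(2 + h)*(3 - h)*(5 - h) (u(h) = (2*(3 - h)*(2 + (3 - h)))*(2 + h) = (2*(3 - h)*(5 - h))*(2 + h) = 2*(2 + h)*(3 - h)*(5 - h))
(-28859 - 7950) + u(166) = (-28859 - 7950) + 2*(-5 + 166)*(-3 + 166)*(2 + 166) = -36809 + 2*161*163*168 = -36809 + 8817648 = 8780839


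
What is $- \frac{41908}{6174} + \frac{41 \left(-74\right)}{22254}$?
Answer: $- \frac{79279379}{11449683} \approx -6.9242$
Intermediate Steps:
$- \frac{41908}{6174} + \frac{41 \left(-74\right)}{22254} = \left(-41908\right) \frac{1}{6174} - \frac{1517}{11127} = - \frac{20954}{3087} - \frac{1517}{11127} = - \frac{79279379}{11449683}$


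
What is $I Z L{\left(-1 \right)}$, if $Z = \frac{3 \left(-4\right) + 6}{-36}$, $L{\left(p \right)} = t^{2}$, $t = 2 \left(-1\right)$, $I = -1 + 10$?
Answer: $6$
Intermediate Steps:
$I = 9$
$t = -2$
$L{\left(p \right)} = 4$ ($L{\left(p \right)} = \left(-2\right)^{2} = 4$)
$Z = \frac{1}{6}$ ($Z = \left(-12 + 6\right) \left(- \frac{1}{36}\right) = \left(-6\right) \left(- \frac{1}{36}\right) = \frac{1}{6} \approx 0.16667$)
$I Z L{\left(-1 \right)} = 9 \cdot \frac{1}{6} \cdot 4 = \frac{3}{2} \cdot 4 = 6$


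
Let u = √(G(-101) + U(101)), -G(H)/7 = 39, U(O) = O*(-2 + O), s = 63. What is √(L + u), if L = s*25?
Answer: √(1575 + √9726) ≈ 40.910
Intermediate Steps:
G(H) = -273 (G(H) = -7*39 = -273)
L = 1575 (L = 63*25 = 1575)
u = √9726 (u = √(-273 + 101*(-2 + 101)) = √(-273 + 101*99) = √(-273 + 9999) = √9726 ≈ 98.620)
√(L + u) = √(1575 + √9726)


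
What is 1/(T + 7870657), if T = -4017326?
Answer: 1/3853331 ≈ 2.5952e-7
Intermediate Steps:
1/(T + 7870657) = 1/(-4017326 + 7870657) = 1/3853331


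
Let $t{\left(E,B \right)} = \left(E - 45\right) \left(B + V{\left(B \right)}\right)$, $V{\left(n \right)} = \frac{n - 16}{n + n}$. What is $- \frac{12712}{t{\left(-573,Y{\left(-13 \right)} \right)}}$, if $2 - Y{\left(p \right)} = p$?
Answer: $\frac{63560}{46247} \approx 1.3744$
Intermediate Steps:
$V{\left(n \right)} = \frac{-16 + n}{2 n}$
$Y{\left(p \right)} = 2 - p$
$t{\left(E,B \right)} = \left(-45 + E\right) \left(B + \frac{-16 + B}{2 B}\right)$ ($t{\left(E,B \right)} = \left(E - 45\right) \left(B + \frac{-16 + B}{2 B}\right) = \left(-45 + E\right) \left(B + \frac{-16 + B}{2 B}\right)$)
$- \frac{12712}{t{\left(-573,Y{\left(-13 \right)} \right)}} = - \frac{12712}{\frac{1}{2} \frac{1}{2 - -13} \left(720 - 45 \left(2 - -13\right) - 573 \left(-16 + \left(2 - -13\right)\right) + 2 \left(2 - -13\right)^{2} \left(-45 - 573\right)\right)} = - \frac{12712}{\frac{1}{2} \frac{1}{2 + 13} \left(720 - 45 \left(2 + 13\right) - 573 \left(-16 + \left(2 + 13\right)\right) + 2 \left(2 + 13\right)^{2} \left(-618\right)\right)} = - \frac{12712}{\frac{1}{2} \cdot \frac{1}{15} \left(720 - 675 - 573 \left(-16 + 15\right) + 2 \cdot 15^{2} \left(-618\right)\right)} = - \frac{12712}{\frac{1}{2} \cdot \frac{1}{15} \left(720 - 675 - -573 + 2 \cdot 225 \left(-618\right)\right)} = - \frac{12712}{\frac{1}{2} \cdot \frac{1}{15} \left(720 - 675 + 573 - 278100\right)} = - \frac{12712}{\frac{1}{2} \cdot \frac{1}{15} \left(-277482\right)} = - \frac{12712}{- \frac{46247}{5}} = \left(-12712\right) \left(- \frac{5}{46247}\right) = \frac{63560}{46247}$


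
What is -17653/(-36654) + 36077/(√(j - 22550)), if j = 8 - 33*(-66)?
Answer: 17653/36654 - 36077*I*√5091/10182 ≈ 0.48161 - 252.81*I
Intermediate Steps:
j = 2186 (j = 8 + 2178 = 2186)
-17653/(-36654) + 36077/(√(j - 22550)) = -17653/(-36654) + 36077/(√(2186 - 22550)) = -17653*(-1/36654) + 36077/(√(-20364)) = 17653/36654 + 36077/((2*I*√5091)) = 17653/36654 + 36077*(-I*√5091/10182) = 17653/36654 - 36077*I*√5091/10182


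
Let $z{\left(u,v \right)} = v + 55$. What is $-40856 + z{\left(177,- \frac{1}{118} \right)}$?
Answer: $- \frac{4814519}{118} \approx -40801.0$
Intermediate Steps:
$z{\left(u,v \right)} = 55 + v$
$-40856 + z{\left(177,- \frac{1}{118} \right)} = -40856 + \left(55 - \frac{1}{118}\right) = -40856 + \frac{6489}{118} = - \frac{4814519}{118}$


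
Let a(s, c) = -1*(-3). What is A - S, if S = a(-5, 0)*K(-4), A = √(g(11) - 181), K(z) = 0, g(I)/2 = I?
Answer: I*√159 ≈ 12.61*I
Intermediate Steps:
g(I) = 2*I
a(s, c) = 3
A = I*√159 (A = √(2*11 - 181) = √(22 - 181) = √(-159) = I*√159 ≈ 12.61*I)
S = 0 (S = 3*0 = 0)
A - S = I*√159 - 1*0 = I*√159 + 0 = I*√159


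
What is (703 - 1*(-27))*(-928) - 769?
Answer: -678209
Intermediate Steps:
(703 - 1*(-27))*(-928) - 769 = (703 + 27)*(-928) - 769 = 730*(-928) - 769 = -677440 - 769 = -678209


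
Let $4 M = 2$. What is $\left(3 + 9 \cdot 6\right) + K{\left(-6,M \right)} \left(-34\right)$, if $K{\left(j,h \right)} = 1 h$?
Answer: $40$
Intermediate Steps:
$M = \frac{1}{2}$ ($M = \frac{1}{4} \cdot 2 = \frac{1}{2} \approx 0.5$)
$K{\left(j,h \right)} = h$
$\left(3 + 9 \cdot 6\right) + K{\left(-6,M \right)} \left(-34\right) = \left(3 + 9 \cdot 6\right) + \frac{1}{2} \left(-34\right) = \left(3 + 54\right) - 17 = 57 - 17 = 40$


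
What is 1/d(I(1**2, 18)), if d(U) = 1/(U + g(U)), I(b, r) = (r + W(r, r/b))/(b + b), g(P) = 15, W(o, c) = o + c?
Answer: 42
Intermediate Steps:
W(o, c) = c + o
I(b, r) = (2*r + r/b)/(2*b) (I(b, r) = (r + (r/b + r))/(b + b) = (r + (r + r/b))/((2*b)) = (2*r + r/b)*(1/(2*b)) = (2*r + r/b)/(2*b))
d(U) = 1/(15 + U) (d(U) = 1/(U + 15) = 1/(15 + U))
1/d(I(1**2, 18)) = 1/(1/(15 + (18/(1**2) + (1/2)*18/(1**2)**2))) = 1/(1/(15 + (18/1 + (1/2)*18/1**2))) = 1/(1/(15 + (18*1 + (1/2)*18*1))) = 1/(1/(15 + (18 + 9))) = 1/(1/(15 + 27)) = 1/(1/42) = 42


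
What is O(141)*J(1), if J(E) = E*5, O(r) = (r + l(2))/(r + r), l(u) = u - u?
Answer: 5/2 ≈ 2.5000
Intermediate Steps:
l(u) = 0
O(r) = ½ (O(r) = (r + 0)/(r + r) = r/((2*r)) = r*(1/(2*r)) = ½)
J(E) = 5*E
O(141)*J(1) = (5*1)/2 = (½)*5 = 5/2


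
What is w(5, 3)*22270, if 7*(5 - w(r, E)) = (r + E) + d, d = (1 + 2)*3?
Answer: 400860/7 ≈ 57266.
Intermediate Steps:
d = 9 (d = 3*3 = 9)
w(r, E) = 26/7 - E/7 - r/7 (w(r, E) = 5 - ((r + E) + 9)/7 = 5 - ((E + r) + 9)/7 = 5 - (9 + E + r)/7 = 5 + (-9/7 - E/7 - r/7) = 26/7 - E/7 - r/7)
w(5, 3)*22270 = (26/7 - ⅐*3 - ⅐*5)*22270 = (26/7 - 3/7 - 5/7)*22270 = (18/7)*22270 = 400860/7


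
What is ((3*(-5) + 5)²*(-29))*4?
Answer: -11600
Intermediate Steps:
((3*(-5) + 5)²*(-29))*4 = ((-15 + 5)²*(-29))*4 = ((-10)²*(-29))*4 = (100*(-29))*4 = -2900*4 = -11600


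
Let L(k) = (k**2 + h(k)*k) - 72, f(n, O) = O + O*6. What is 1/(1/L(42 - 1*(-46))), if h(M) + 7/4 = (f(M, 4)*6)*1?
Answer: 22302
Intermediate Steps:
f(n, O) = 7*O (f(n, O) = O + 6*O = 7*O)
h(M) = 665/4 (h(M) = -7/4 + ((7*4)*6)*1 = -7/4 + (28*6)*1 = -7/4 + 168*1 = -7/4 + 168 = 665/4)
L(k) = -72 + k**2 + 665*k/4 (L(k) = (k**2 + 665*k/4) - 72 = -72 + k**2 + 665*k/4)
1/(1/L(42 - 1*(-46))) = 1/(1/(-72 + (42 - 1*(-46))**2 + 665*(42 - 1*(-46))/4)) = 1/(1/(-72 + (42 + 46)**2 + 665*(42 + 46)/4)) = 1/(1/(-72 + 88**2 + (665/4)*88)) = 1/(1/(-72 + 7744 + 14630)) = 1/(1/22302) = 22302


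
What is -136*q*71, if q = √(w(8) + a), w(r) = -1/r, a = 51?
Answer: -2414*√814 ≈ -68873.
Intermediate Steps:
q = √814/4 (q = √(-1/8 + 51) = √(-1*⅛ + 51) = √(-⅛ + 51) = √(407/8) = √814/4 ≈ 7.1327)
-136*q*71 = -34*√814*71 = -2414*√814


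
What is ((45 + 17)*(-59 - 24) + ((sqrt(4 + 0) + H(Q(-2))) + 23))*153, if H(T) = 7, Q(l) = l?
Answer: -782442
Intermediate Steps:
((45 + 17)*(-59 - 24) + ((sqrt(4 + 0) + H(Q(-2))) + 23))*153 = ((45 + 17)*(-59 - 24) + ((sqrt(4 + 0) + 7) + 23))*153 = (62*(-83) + ((sqrt(4) + 7) + 23))*153 = (-5146 + ((2 + 7) + 23))*153 = (-5146 + (9 + 23))*153 = (-5146 + 32)*153 = -5114*153 = -782442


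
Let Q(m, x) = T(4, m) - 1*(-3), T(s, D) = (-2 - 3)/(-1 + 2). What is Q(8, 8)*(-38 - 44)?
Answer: 164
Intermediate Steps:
T(s, D) = -5 (T(s, D) = -5/1 = -5*1 = -5)
Q(m, x) = -2 (Q(m, x) = -5 - 1*(-3) = -5 + 3 = -2)
Q(8, 8)*(-38 - 44) = -2*(-38 - 44) = -2*(-82) = 164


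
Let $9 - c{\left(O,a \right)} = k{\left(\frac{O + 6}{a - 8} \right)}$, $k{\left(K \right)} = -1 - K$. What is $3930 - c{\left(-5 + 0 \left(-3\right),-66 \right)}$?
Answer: $\frac{290081}{74} \approx 3920.0$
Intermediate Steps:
$c{\left(O,a \right)} = 10 + \frac{6 + O}{-8 + a}$ ($c{\left(O,a \right)} = 9 - \left(-1 - \frac{O + 6}{a - 8}\right) = 9 - \left(-1 - \frac{6 + O}{-8 + a}\right) = 9 + \left(1 + \frac{6 + O}{-8 + a}\right) = 10 + \frac{6 + O}{-8 + a}$)
$3930 - c{\left(-5 + 0 \left(-3\right),-66 \right)} = 3930 - \frac{-74 + \left(-5 + 0 \left(-3\right)\right) + 10 \left(-66\right)}{-8 - 66} = 3930 - \frac{-74 + \left(-5 + 0\right) - 660}{-74} = 3930 - - \frac{-74 - 5 - 660}{74} = 3930 - \left(- \frac{1}{74}\right) \left(-739\right) = 3930 - \frac{739}{74} = \frac{290081}{74}$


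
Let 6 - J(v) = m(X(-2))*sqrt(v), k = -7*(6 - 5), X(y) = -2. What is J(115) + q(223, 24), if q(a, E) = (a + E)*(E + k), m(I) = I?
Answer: 4205 + 2*sqrt(115) ≈ 4226.4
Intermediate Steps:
k = -7 (k = -7*1 = -7)
J(v) = 6 + 2*sqrt(v) (J(v) = 6 - (-2)*sqrt(v) = 6 + 2*sqrt(v))
q(a, E) = (-7 + E)*(E + a) (q(a, E) = (a + E)*(E - 7) = (E + a)*(-7 + E) = (-7 + E)*(E + a))
J(115) + q(223, 24) = (6 + 2*sqrt(115)) + (24**2 - 7*24 - 7*223 + 24*223) = (6 + 2*sqrt(115)) + (576 - 168 - 1561 + 5352) = (6 + 2*sqrt(115)) + 4199 = 4205 + 2*sqrt(115)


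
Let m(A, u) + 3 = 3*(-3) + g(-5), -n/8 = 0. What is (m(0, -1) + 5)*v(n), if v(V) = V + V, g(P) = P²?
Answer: 0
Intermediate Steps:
n = 0 (n = -8*0 = 0)
m(A, u) = 13 (m(A, u) = -3 + (3*(-3) + (-5)²) = -3 + (-9 + 25) = -3 + 16 = 13)
v(V) = 2*V
(m(0, -1) + 5)*v(n) = (13 + 5)*(2*0) = 18*0 = 0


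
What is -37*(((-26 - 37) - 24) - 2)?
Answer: 3293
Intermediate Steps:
-37*(((-26 - 37) - 24) - 2) = -37*((-63 - 24) - 2) = -37*(-87 - 2) = -37*(-89) = 3293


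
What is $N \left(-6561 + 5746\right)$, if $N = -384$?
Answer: $312960$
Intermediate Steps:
$N \left(-6561 + 5746\right) = - 384 \left(-6561 + 5746\right) = \left(-384\right) \left(-815\right) = 312960$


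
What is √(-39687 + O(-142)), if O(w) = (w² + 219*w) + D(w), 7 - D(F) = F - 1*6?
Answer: I*√50466 ≈ 224.65*I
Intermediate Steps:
D(F) = 13 - F (D(F) = 7 - (F - 1*6) = 7 - (F - 6) = 7 - (-6 + F) = 7 + (6 - F) = 13 - F)
O(w) = 13 + w² + 218*w (O(w) = (w² + 219*w) + (13 - w) = 13 + w² + 218*w)
√(-39687 + O(-142)) = √(-39687 + (13 + (-142)² + 218*(-142))) = √(-39687 + (13 + 20164 - 30956)) = √(-39687 - 10779) = √(-50466) = I*√50466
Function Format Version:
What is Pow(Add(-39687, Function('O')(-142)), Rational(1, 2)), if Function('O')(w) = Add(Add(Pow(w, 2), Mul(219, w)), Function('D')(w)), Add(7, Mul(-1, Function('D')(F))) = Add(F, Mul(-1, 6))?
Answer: Mul(I, Pow(50466, Rational(1, 2))) ≈ Mul(224.65, I)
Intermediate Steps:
Function('D')(F) = Add(13, Mul(-1, F)) (Function('D')(F) = Add(7, Mul(-1, Add(F, Mul(-1, 6)))) = Add(7, Mul(-1, Add(F, -6))) = Add(7, Mul(-1, Add(-6, F))) = Add(7, Add(6, Mul(-1, F))) = Add(13, Mul(-1, F)))
Function('O')(w) = Add(13, Pow(w, 2), Mul(218, w)) (Function('O')(w) = Add(Add(Pow(w, 2), Mul(219, w)), Add(13, Mul(-1, w))) = Add(13, Pow(w, 2), Mul(218, w)))
Pow(Add(-39687, Function('O')(-142)), Rational(1, 2)) = Pow(Add(-39687, Add(13, Pow(-142, 2), Mul(218, -142))), Rational(1, 2)) = Pow(Add(-39687, Add(13, 20164, -30956)), Rational(1, 2)) = Pow(Add(-39687, -10779), Rational(1, 2)) = Pow(-50466, Rational(1, 2)) = Mul(I, Pow(50466, Rational(1, 2)))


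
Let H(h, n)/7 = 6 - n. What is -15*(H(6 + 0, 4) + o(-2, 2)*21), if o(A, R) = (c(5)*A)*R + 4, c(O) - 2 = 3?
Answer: 4830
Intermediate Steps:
c(O) = 5 (c(O) = 2 + 3 = 5)
H(h, n) = 42 - 7*n (H(h, n) = 7*(6 - n) = 42 - 7*n)
o(A, R) = 4 + 5*A*R (o(A, R) = (5*A)*R + 4 = 5*A*R + 4 = 4 + 5*A*R)
-15*(H(6 + 0, 4) + o(-2, 2)*21) = -15*((42 - 7*4) + (4 + 5*(-2)*2)*21) = -15*((42 - 28) + (4 - 20)*21) = -15*(14 - 16*21) = -15*(14 - 336) = -15*(-322) = 4830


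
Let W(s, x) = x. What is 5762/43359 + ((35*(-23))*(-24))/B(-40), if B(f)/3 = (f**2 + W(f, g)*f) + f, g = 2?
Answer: 7193993/1604283 ≈ 4.4842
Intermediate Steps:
B(f) = 3*f**2 + 9*f (B(f) = 3*((f**2 + 2*f) + f) = 3*(f**2 + 3*f) = 3*f**2 + 9*f)
5762/43359 + ((35*(-23))*(-24))/B(-40) = 5762/43359 + ((35*(-23))*(-24))/((3*(-40)*(3 - 40))) = 5762*(1/43359) + (-805*(-24))/((3*(-40)*(-37))) = 5762/43359 + 19320/4440 = 5762/43359 + 19320*(1/4440) = 5762/43359 + 161/37 = 7193993/1604283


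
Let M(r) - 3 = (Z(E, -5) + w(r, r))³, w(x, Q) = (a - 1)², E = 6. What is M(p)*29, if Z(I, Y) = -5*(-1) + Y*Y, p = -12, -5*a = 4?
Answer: 16643188914/15625 ≈ 1.0652e+6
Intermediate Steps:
a = -⅘ (a = -⅕*4 = -⅘ ≈ -0.80000)
w(x, Q) = 81/25 (w(x, Q) = (-⅘ - 1)² = (-9/5)² = 81/25)
Z(I, Y) = 5 + Y²
M(r) = 573903066/15625 (M(r) = 3 + ((5 + (-5)²) + 81/25)³ = 3 + ((5 + 25) + 81/25)³ = 3 + (30 + 81/25)³ = 3 + (831/25)³ = 3 + 573856191/15625 = 573903066/15625)
M(p)*29 = (573903066/15625)*29 = 16643188914/15625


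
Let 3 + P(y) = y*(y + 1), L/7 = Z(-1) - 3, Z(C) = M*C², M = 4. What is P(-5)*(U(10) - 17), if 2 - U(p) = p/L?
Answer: -1955/7 ≈ -279.29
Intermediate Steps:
Z(C) = 4*C²
L = 7 (L = 7*(4*(-1)² - 3) = 7*(4*1 - 3) = 7*(4 - 3) = 7*1 = 7)
P(y) = -3 + y*(1 + y) (P(y) = -3 + y*(y + 1) = -3 + y*(1 + y))
U(p) = 2 - p/7
P(-5)*(U(10) - 17) = (-3 - 5 + (-5)²)*((2 - ⅐*10) - 17) = (-3 - 5 + 25)*((2 - 10/7) - 17) = 17*(4/7 - 17) = 17*(-115/7) = -1955/7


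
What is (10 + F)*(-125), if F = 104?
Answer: -14250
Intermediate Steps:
(10 + F)*(-125) = (10 + 104)*(-125) = 114*(-125) = -14250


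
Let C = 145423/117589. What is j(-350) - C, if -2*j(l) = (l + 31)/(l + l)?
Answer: -241103091/164624600 ≈ -1.4646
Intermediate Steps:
C = 145423/117589 (C = 145423*(1/117589) = 145423/117589 ≈ 1.2367)
j(l) = -(31 + l)/(4*l) (j(l) = -(l + 31)/(2*(l + l)) = -(31 + l)/(2*(2*l)) = -(31 + l)*1/(2*l)/2 = -(31 + l)/(4*l))
j(-350) - C = (¼)*(-31 - 1*(-350))/(-350) - 1*145423/117589 = (¼)*(-1/350)*(-31 + 350) - 145423/117589 = (¼)*(-1/350)*319 - 145423/117589 = -319/1400 - 145423/117589 = -241103091/164624600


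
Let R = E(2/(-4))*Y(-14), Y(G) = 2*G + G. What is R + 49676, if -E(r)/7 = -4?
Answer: 48500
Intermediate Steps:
E(r) = 28 (E(r) = -7*(-4) = 28)
Y(G) = 3*G
R = -1176 (R = 28*(3*(-14)) = 28*(-42) = -1176)
R + 49676 = -1176 + 49676 = 48500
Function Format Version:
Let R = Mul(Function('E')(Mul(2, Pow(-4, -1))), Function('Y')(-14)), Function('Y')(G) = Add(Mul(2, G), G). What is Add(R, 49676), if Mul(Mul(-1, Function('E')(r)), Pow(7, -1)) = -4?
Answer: 48500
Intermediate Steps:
Function('E')(r) = 28 (Function('E')(r) = Mul(-7, -4) = 28)
Function('Y')(G) = Mul(3, G)
R = -1176 (R = Mul(28, Mul(3, -14)) = Mul(28, -42) = -1176)
Add(R, 49676) = Add(-1176, 49676) = 48500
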